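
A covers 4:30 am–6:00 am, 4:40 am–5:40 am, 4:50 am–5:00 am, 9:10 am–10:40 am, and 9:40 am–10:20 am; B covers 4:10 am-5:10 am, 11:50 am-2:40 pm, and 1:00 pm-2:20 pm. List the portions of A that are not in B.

5:10 am–6:00 am, 9:10 am–10:40 am

First set merges to 4:30 am–6:00 am, 9:10 am–10:40 am.
Second set merges to 4:10 am–5:10 am, 11:50 am–2:40 pm.
4:30 am–6:00 am minus B → 5:10 am–6:00 am.
9:10 am–10:40 am: no B overlap → unchanged.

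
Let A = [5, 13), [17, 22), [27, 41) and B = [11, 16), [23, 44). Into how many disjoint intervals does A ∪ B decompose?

3

A ∪ B = [5, 16), [17, 22), [23, 44).
That is 3 disjoint pieces.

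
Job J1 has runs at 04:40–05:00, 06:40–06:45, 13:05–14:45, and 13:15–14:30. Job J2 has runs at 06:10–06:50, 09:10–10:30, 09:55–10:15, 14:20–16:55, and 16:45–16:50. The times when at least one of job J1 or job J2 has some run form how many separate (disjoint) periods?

4

A, merged: 04:40–05:00, 06:40–06:45, 13:05–14:45.
B, merged: 06:10–06:50, 09:10–10:30, 14:20–16:55.
A ∪ B = 04:40–05:00, 06:10–06:50, 09:10–10:30, 13:05–16:55.
That is 4 disjoint pieces.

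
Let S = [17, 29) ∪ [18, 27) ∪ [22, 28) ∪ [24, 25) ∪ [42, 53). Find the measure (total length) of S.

23

Merged: [17, 29), [42, 53).
Lengths: 12 + 11 = 23.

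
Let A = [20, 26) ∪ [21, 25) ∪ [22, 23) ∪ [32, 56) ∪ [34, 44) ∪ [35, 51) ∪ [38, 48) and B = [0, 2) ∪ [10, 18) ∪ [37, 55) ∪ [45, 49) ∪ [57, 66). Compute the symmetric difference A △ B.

[0, 2) ∪ [10, 18) ∪ [20, 26) ∪ [32, 37) ∪ [55, 56) ∪ [57, 66)

A, merged: [20, 26), [32, 56).
B, merged: [0, 2), [10, 18), [37, 55), [57, 66).
Only in the first: [20, 26), [32, 37), [55, 56).
Only in the second: [0, 2), [10, 18), [57, 66).
Together these are the periods covered by exactly one.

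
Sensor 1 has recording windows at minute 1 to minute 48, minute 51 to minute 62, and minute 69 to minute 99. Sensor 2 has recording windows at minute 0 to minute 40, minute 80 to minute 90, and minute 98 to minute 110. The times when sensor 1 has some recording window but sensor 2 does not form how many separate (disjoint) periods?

4

A \ B = minute 40 to minute 48, minute 51 to minute 62, minute 69 to minute 80, minute 90 to minute 98.
That is 4 disjoint pieces.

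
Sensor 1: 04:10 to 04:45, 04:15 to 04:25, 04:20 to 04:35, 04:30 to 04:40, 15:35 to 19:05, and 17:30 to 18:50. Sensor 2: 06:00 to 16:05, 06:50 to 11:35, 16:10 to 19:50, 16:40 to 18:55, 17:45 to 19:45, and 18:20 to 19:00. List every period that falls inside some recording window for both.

A, merged: 04:10–04:45, 15:35–19:05.
B, merged: 06:00–16:05, 16:10–19:50.
04:10–04:45 falls entirely outside B.
15:35–19:05 overlaps B on 15:35–16:05, 16:10–19:05.

15:35–16:05, 16:10–19:05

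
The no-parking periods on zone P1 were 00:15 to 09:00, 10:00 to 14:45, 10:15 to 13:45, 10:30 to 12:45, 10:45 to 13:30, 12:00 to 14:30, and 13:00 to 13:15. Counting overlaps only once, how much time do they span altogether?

Merged: 00:15-09:00, 10:00-14:45.
Lengths: 8 h 45 min + 4 h 45 min = 13 h 30 min.

13 h 30 min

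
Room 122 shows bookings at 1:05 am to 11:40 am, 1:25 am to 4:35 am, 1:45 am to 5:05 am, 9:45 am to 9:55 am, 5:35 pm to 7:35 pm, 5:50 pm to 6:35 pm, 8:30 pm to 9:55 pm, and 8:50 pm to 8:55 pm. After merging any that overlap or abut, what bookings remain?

1:25 am-4:35 am overlaps/touches 1:05 am-11:40 am → extend to 1:05 am-11:40 am.
1:45 am-5:05 am overlaps/touches 1:05 am-11:40 am → extend to 1:05 am-11:40 am.
9:45 am-9:55 am overlaps/touches 1:05 am-11:40 am → extend to 1:05 am-11:40 am.
5:35 pm-7:35 pm is disjoint → start new block.
5:50 pm-6:35 pm overlaps/touches 5:35 pm-7:35 pm → extend to 5:35 pm-7:35 pm.
8:30 pm-9:55 pm is disjoint → start new block.
8:50 pm-8:55 pm overlaps/touches 8:30 pm-9:55 pm → extend to 8:30 pm-9:55 pm.

1:05 am-11:40 am, 5:35 pm-7:35 pm, 8:30 pm-9:55 pm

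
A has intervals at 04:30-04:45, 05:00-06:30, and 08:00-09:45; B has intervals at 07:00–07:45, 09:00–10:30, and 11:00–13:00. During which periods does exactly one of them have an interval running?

04:30–04:45, 05:00–06:30, 07:00–07:45, 08:00–09:00, 09:45–10:30, 11:00–13:00

A \ B = 04:30–04:45, 05:00–06:30, 08:00–09:00.
B \ A = 07:00–07:45, 09:45–10:30, 11:00–13:00.
Union of the two gives the symmetric difference.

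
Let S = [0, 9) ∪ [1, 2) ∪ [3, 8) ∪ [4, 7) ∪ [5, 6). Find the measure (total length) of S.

9

Merged: [0, 9).
Length: 9.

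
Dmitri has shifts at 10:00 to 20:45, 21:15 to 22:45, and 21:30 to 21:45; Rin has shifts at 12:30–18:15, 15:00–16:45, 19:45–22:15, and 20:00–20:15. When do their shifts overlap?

First set merges to 10:00-20:45, 21:15-22:45.
Second set merges to 12:30-18:15, 19:45-22:15.
10:00-20:45 ∩ B → 12:30-18:15, 19:45-20:45.
21:15-22:45 ∩ B → 21:15-22:15.

12:30-18:15, 19:45-20:45, 21:15-22:15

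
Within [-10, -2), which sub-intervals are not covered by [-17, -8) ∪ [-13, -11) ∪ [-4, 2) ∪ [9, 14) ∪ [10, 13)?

The merged coverage is [-17, -8), [-4, 2), [9, 14).
Complement within [-10, -2): [-8, -4).

[-8, -4)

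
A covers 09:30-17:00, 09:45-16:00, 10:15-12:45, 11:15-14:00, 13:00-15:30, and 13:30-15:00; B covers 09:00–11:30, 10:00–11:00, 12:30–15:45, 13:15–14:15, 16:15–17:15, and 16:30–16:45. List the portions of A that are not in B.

First set merges to 09:30–17:00.
Second set merges to 09:00–11:30, 12:30–15:45, 16:15–17:15.
09:30–17:00 \ B = 11:30–12:30, 15:45–16:15.

11:30–12:30, 15:45–16:15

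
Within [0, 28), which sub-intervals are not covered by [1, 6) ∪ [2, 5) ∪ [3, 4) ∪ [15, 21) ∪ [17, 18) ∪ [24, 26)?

[0, 1) ∪ [6, 15) ∪ [21, 24) ∪ [26, 28)

The merged coverage is [1, 6), [15, 21), [24, 26).
Uncovered inside [0, 28): [0, 1), [6, 15), [21, 24), [26, 28).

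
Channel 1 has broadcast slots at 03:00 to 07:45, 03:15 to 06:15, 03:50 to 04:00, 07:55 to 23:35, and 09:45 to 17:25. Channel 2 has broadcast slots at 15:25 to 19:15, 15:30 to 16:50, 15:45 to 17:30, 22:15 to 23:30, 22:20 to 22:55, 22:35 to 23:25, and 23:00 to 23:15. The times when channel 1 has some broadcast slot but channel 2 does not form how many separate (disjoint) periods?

A, merged: 03:00-07:45, 07:55-23:35.
B, merged: 15:25-19:15, 22:15-23:30.
A \ B = 03:00-07:45, 07:55-15:25, 19:15-22:15, 23:30-23:35.
That is 4 disjoint pieces.

4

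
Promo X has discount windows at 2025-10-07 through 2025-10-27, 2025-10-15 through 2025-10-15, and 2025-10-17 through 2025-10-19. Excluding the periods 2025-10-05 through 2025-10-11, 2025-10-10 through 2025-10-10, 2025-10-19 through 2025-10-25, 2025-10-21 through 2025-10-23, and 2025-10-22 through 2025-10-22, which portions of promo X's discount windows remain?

2025-10-12 through 2025-10-18, 2025-10-26 through 2025-10-27

First set merges to 2025-10-07 through 2025-10-27.
Second set merges to 2025-10-05 through 2025-10-11, 2025-10-19 through 2025-10-25.
2025-10-07 through 2025-10-27 \ B = 2025-10-12 through 2025-10-18, 2025-10-26 through 2025-10-27.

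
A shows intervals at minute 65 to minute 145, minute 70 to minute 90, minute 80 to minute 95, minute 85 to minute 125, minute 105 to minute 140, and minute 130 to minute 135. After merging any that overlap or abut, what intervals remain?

minute 65 to minute 145

minute 70 to minute 90 overlaps/touches minute 65 to minute 145 → extend to minute 65 to minute 145.
minute 80 to minute 95 overlaps/touches minute 65 to minute 145 → extend to minute 65 to minute 145.
minute 85 to minute 125 overlaps/touches minute 65 to minute 145 → extend to minute 65 to minute 145.
minute 105 to minute 140 overlaps/touches minute 65 to minute 145 → extend to minute 65 to minute 145.
minute 130 to minute 135 overlaps/touches minute 65 to minute 145 → extend to minute 65 to minute 145.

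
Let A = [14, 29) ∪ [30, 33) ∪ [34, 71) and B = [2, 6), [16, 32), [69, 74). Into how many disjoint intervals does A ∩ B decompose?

3

A ∩ B = [16, 29), [30, 32), [69, 71).
That is 3 disjoint pieces.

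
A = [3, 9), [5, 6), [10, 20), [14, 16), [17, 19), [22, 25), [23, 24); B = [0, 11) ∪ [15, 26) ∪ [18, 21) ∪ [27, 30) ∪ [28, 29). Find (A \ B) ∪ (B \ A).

A, merged: [3, 9), [10, 20), [22, 25).
B, merged: [0, 11), [15, 26), [27, 30).
A but not B: [11, 15).
B but not A: [0, 3), [9, 10), [20, 22), [25, 26), [27, 30).
Combining gives A △ B.

[0, 3) ∪ [9, 10) ∪ [11, 15) ∪ [20, 22) ∪ [25, 26) ∪ [27, 30)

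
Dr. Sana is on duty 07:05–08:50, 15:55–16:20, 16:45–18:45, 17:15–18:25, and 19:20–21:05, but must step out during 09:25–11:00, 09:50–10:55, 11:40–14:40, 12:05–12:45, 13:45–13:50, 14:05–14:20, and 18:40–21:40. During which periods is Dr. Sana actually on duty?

07:05–08:50, 15:55–16:20, 16:45–18:40

Merge the first list: 07:05–08:50, 15:55–16:20, 16:45–18:45, 19:20–21:05.
Merge the second list: 09:25–11:00, 11:40–14:40, 18:40–21:40.
07:05–08:50: nothing removed.
15:55–16:20: nothing removed.
16:45–18:45 \ B = 16:45–18:40.
19:20–21:05: entirely removed.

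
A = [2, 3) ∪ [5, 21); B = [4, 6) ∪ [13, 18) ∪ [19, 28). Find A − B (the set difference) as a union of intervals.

[2, 3) ∪ [6, 13) ∪ [18, 19)

[2, 3): no B overlap → unchanged.
[5, 21) minus B → [6, 13), [18, 19).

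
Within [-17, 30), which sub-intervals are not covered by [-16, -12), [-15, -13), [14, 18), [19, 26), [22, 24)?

[-17, -16) ∪ [-12, 14) ∪ [18, 19) ∪ [26, 30)

The merged coverage is [-16, -12), [14, 18), [19, 26).
Uncovered inside [-17, 30): [-17, -16), [-12, 14), [18, 19), [26, 30).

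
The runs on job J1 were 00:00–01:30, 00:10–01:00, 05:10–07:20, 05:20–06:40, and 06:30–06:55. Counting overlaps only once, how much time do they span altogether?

3 h 40 min

Merged: 00:00–01:30, 05:10–07:20.
Lengths: 1 h 30 min + 2 h 10 min = 3 h 40 min.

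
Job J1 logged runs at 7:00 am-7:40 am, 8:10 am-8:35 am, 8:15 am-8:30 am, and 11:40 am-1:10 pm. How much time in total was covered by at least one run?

2 h 35 min

Merged: 7:00 am–7:40 am, 8:10 am–8:35 am, 11:40 am–1:10 pm.
Lengths: 40 min + 25 min + 1 h 30 min = 2 h 35 min.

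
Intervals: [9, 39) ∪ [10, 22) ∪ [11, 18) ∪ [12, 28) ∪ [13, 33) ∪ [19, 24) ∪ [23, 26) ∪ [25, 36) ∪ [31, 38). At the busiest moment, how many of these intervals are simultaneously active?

At 13, 5 of the intervals are simultaneously active.
No point has more.

5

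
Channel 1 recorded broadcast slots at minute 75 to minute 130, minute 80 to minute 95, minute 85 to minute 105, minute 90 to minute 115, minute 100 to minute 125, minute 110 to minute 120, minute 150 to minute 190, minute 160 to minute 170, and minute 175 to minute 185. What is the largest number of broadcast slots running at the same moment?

Sweep endpoints in order; track running count of active intervals.
Peak of 4 reached at minute 90.

4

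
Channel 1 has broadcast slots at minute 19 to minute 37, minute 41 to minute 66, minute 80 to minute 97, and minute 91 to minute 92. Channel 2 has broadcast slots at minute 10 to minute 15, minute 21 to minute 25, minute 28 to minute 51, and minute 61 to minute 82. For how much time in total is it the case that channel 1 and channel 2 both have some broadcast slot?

A, merged: minute 19 to minute 37, minute 41 to minute 66, minute 80 to minute 97.
A ∩ B = minute 21 to minute 25, minute 28 to minute 37, minute 41 to minute 51, minute 61 to minute 66, minute 80 to minute 82.
Total: 4 minutes + 9 minutes + 10 minutes + 5 minutes + 2 minutes = 30 minutes.

30 minutes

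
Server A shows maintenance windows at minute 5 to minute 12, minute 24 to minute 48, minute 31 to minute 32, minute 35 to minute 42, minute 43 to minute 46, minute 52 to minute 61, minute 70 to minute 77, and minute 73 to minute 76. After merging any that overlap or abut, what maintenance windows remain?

minute 5 to minute 12, minute 24 to minute 48, minute 52 to minute 61, minute 70 to minute 77

minute 24 to minute 48 is disjoint → start new block.
minute 31 to minute 32 overlaps/touches minute 24 to minute 48 → extend to minute 24 to minute 48.
minute 35 to minute 42 overlaps/touches minute 24 to minute 48 → extend to minute 24 to minute 48.
minute 43 to minute 46 overlaps/touches minute 24 to minute 48 → extend to minute 24 to minute 48.
minute 52 to minute 61 is disjoint → start new block.
minute 70 to minute 77 is disjoint → start new block.
minute 73 to minute 76 overlaps/touches minute 70 to minute 77 → extend to minute 70 to minute 77.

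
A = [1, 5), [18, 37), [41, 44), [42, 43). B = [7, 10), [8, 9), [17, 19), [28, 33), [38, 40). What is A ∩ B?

[18, 19) ∪ [28, 33)

First set merges to [1, 5), [18, 37), [41, 44).
Second set merges to [7, 10), [17, 19), [28, 33), [38, 40).
[1, 5): no overlap with the second set.
[18, 37) meets the second set on [18, 19), [28, 33).
[41, 44): no overlap with the second set.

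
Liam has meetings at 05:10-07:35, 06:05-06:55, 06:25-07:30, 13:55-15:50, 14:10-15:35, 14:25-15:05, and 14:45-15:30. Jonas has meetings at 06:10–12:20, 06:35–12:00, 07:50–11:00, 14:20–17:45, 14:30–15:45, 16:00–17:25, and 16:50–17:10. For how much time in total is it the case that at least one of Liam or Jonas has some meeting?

First set merges to 05:10-07:35, 13:55-15:50.
Second set merges to 06:10-12:20, 14:20-17:45.
A ∪ B = 05:10-12:20, 13:55-17:45.
Total: 7 h 10 min + 3 h 50 min = 11 h.

11 h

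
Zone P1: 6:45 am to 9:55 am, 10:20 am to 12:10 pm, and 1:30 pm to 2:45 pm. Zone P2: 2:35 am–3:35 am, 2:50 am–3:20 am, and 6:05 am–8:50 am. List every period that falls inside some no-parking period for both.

Second set merges to 2:35 am-3:35 am, 6:05 am-8:50 am.
6:45 am-9:55 am ∩ B → 6:45 am-8:50 am.
10:20 am-12:10 pm meets no B interval.
1:30 pm-2:45 pm meets no B interval.

6:45 am-8:50 am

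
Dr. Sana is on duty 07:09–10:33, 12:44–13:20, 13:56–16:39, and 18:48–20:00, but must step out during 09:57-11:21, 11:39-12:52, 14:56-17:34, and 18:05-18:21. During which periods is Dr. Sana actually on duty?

07:09–10:33 with B removed leaves 07:09–09:57.
12:44–13:20 with B removed leaves 12:52–13:20.
13:56–16:39 with B removed leaves 13:56–14:56.
18:48–20:00 is untouched.

07:09–09:57, 12:52–13:20, 13:56–14:56, 18:48–20:00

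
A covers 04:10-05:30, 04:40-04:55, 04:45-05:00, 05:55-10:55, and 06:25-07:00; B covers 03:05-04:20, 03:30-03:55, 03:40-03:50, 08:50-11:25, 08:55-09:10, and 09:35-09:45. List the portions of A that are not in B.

First set merges to 04:10–05:30, 05:55–10:55.
Second set merges to 03:05–04:20, 08:50–11:25.
04:10–05:30 \ B = 04:20–05:30.
05:55–10:55 \ B = 05:55–08:50.

04:20–05:30, 05:55–08:50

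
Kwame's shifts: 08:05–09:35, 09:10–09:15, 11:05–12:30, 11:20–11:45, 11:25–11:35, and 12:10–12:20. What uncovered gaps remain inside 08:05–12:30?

09:35–11:05

After merging, the occupied span is 08:05–09:35, 11:05–12:30.
Gaps within 08:05–12:30: 09:35–11:05.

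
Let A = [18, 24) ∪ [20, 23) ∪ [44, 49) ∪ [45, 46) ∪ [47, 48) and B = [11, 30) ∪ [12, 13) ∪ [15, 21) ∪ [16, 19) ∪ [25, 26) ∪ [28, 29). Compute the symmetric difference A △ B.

[11, 18) ∪ [24, 30) ∪ [44, 49)

First set merges to [18, 24), [44, 49).
Second set merges to [11, 30).
Only in the first: [44, 49).
Only in the second: [11, 18), [24, 30).
Together these are the periods covered by exactly one.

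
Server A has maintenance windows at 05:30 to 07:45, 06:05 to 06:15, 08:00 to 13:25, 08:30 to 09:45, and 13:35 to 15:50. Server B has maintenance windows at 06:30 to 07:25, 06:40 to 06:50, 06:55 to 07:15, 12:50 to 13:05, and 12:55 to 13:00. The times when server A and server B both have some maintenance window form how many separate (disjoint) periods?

Merge the first list: 05:30–07:45, 08:00–13:25, 13:35–15:50.
Merge the second list: 06:30–07:25, 12:50–13:05.
A ∩ B = 06:30–07:25, 12:50–13:05.
That is 2 disjoint pieces.

2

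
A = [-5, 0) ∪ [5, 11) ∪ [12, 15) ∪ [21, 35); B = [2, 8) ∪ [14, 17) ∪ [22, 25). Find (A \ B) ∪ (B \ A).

[-5, 0) ∪ [2, 5) ∪ [8, 11) ∪ [12, 14) ∪ [15, 17) ∪ [21, 22) ∪ [25, 35)

A but not B: [-5, 0), [8, 11), [12, 14), [21, 22), [25, 35).
B but not A: [2, 5), [15, 17).
Combining gives A △ B.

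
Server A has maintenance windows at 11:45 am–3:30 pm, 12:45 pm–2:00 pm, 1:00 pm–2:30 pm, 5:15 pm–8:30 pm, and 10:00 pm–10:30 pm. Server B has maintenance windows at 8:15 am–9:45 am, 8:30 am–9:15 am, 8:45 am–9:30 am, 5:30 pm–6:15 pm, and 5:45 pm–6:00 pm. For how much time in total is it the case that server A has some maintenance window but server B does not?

First set merges to 11:45 am–3:30 pm, 5:15 pm–8:30 pm, 10:00 pm–10:30 pm.
Second set merges to 8:15 am–9:45 am, 5:30 pm–6:15 pm.
A \ B = 11:45 am–3:30 pm, 5:15 pm–5:30 pm, 6:15 pm–8:30 pm, 10:00 pm–10:30 pm.
Total: 3 h 45 min + 15 min + 2 h 15 min + 30 min = 6 h 45 min.

6 h 45 min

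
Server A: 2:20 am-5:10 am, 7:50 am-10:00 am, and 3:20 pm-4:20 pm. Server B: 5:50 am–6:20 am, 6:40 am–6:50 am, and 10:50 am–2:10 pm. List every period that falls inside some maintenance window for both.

none

2:20 am–5:10 am meets no B interval.
7:50 am–10:00 am meets no B interval.
3:20 pm–4:20 pm meets no B interval.
No overlap.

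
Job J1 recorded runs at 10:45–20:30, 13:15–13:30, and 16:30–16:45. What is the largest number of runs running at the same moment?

At 13:15, 2 of the intervals are simultaneously active.
No point has more.

2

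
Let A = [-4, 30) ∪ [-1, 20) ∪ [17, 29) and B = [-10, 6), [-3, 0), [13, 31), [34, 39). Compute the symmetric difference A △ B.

Merge the first list: [-4, 30).
Merge the second list: [-10, 6), [13, 31), [34, 39).
A \ B = [6, 13).
B \ A = [-10, -4), [30, 31), [34, 39).
Union of the two gives the symmetric difference.

[-10, -4) ∪ [6, 13) ∪ [30, 31) ∪ [34, 39)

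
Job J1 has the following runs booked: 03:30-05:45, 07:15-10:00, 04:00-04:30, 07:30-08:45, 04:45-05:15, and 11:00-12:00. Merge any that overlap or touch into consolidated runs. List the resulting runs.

Sort by start: 03:30–05:45, 04:00–04:30, 04:45–05:15, 07:15–10:00, 07:30–08:45, 11:00–12:00.
04:00–04:30 overlaps/touches 03:30–05:45 → extend to 03:30–05:45.
04:45–05:15 overlaps/touches 03:30–05:45 → extend to 03:30–05:45.
07:15–10:00 is disjoint → start new block.
07:30–08:45 overlaps/touches 07:15–10:00 → extend to 07:15–10:00.
11:00–12:00 is disjoint → start new block.

03:30–05:45, 07:15–10:00, 11:00–12:00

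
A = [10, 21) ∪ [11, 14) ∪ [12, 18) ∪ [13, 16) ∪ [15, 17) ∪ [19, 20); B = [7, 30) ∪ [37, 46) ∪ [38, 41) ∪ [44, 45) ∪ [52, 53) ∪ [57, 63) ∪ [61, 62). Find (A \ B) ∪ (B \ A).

First set merges to [10, 21).
Second set merges to [7, 30), [37, 46), [52, 53), [57, 63).
A \ B = none.
B \ A = [7, 10), [21, 30), [37, 46), [52, 53), [57, 63).
Union of the two gives the symmetric difference.

[7, 10) ∪ [21, 30) ∪ [37, 46) ∪ [52, 53) ∪ [57, 63)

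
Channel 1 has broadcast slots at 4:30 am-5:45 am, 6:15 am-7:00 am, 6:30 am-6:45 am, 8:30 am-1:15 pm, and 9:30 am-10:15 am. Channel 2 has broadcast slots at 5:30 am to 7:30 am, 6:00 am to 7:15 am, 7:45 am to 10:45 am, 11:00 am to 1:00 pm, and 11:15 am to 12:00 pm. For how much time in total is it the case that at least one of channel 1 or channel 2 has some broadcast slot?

First set merges to 4:30 am–5:45 am, 6:15 am–7:00 am, 8:30 am–1:15 pm.
Second set merges to 5:30 am–7:30 am, 7:45 am–10:45 am, 11:00 am–1:00 pm.
A ∪ B = 4:30 am–7:30 am, 7:45 am–1:15 pm.
Total: 3 h + 5 h 30 min = 8 h 30 min.

8 h 30 min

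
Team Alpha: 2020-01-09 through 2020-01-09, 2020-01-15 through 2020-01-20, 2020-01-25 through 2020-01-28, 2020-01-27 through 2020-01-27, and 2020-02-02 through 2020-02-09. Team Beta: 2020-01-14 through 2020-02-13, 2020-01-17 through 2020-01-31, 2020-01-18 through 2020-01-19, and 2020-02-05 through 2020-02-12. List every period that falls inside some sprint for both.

2020-01-15 through 2020-01-20, 2020-01-25 through 2020-01-28, 2020-02-02 through 2020-02-09

A, merged: 2020-01-09 through 2020-01-09, 2020-01-15 through 2020-01-20, 2020-01-25 through 2020-01-28, 2020-02-02 through 2020-02-09.
B, merged: 2020-01-14 through 2020-02-13.
2020-01-09 through 2020-01-09: no overlap with the second set.
2020-01-15 through 2020-01-20 meets the second set on 2020-01-15 through 2020-01-20.
2020-01-25 through 2020-01-28 meets the second set on 2020-01-25 through 2020-01-28.
2020-02-02 through 2020-02-09 meets the second set on 2020-02-02 through 2020-02-09.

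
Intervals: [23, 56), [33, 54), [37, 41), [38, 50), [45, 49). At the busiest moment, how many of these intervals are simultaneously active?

4

Sweep endpoints in order; track running count of active intervals.
Peak of 4 reached at 38.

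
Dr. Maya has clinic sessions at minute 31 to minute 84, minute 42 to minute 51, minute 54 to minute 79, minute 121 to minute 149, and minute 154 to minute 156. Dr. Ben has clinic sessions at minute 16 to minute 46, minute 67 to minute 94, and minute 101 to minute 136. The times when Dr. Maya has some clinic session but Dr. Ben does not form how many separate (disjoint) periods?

Merge the first list: minute 31 to minute 84, minute 121 to minute 149, minute 154 to minute 156.
A \ B = minute 46 to minute 67, minute 136 to minute 149, minute 154 to minute 156.
That is 3 disjoint pieces.

3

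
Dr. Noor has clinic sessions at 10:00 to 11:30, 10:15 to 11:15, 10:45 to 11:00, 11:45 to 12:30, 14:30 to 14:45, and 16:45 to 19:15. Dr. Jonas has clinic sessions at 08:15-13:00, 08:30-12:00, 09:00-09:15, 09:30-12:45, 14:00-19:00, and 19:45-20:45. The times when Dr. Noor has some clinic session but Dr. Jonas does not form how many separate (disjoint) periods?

1

Merge the first list: 10:00-11:30, 11:45-12:30, 14:30-14:45, 16:45-19:15.
Merge the second list: 08:15-13:00, 14:00-19:00, 19:45-20:45.
A \ B = 19:00-19:15.
That is 1 disjoint piece.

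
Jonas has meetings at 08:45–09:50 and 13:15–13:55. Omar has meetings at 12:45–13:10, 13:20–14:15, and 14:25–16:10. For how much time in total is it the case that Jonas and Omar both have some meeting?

35 min

A ∩ B = 13:20–13:55.
Total: 35 min.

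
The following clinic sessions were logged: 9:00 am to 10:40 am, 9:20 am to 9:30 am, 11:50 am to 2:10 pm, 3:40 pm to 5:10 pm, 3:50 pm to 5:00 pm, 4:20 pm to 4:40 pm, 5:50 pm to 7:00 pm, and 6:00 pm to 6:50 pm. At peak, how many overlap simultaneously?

Walk the sorted start/end points keeping a running depth.
The depth first hits 3 at 4:20 pm.

3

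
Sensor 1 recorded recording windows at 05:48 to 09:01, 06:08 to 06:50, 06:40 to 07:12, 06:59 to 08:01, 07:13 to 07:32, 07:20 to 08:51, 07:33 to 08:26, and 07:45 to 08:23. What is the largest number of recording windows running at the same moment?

5

At 07:45, 5 of the intervals are simultaneously active.
No point has more.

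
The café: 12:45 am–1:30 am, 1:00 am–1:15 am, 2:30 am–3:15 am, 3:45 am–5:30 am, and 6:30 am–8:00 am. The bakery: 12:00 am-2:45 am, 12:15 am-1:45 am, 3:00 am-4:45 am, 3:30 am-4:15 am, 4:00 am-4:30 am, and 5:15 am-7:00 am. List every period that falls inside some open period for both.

Merge the first list: 12:45 am–1:30 am, 2:30 am–3:15 am, 3:45 am–5:30 am, 6:30 am–8:00 am.
Merge the second list: 12:00 am–2:45 am, 3:00 am–4:45 am, 5:15 am–7:00 am.
12:45 am–1:30 am meets the second set on 12:45 am–1:30 am.
2:30 am–3:15 am meets the second set on 2:30 am–2:45 am, 3:00 am–3:15 am.
3:45 am–5:30 am meets the second set on 3:45 am–4:45 am, 5:15 am–5:30 am.
6:30 am–8:00 am meets the second set on 6:30 am–7:00 am.

12:45 am–1:30 am, 2:30 am–2:45 am, 3:00 am–3:15 am, 3:45 am–4:45 am, 5:15 am–5:30 am, 6:30 am–7:00 am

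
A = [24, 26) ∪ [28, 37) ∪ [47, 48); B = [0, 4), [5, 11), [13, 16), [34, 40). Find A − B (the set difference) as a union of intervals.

[24, 26) ∪ [28, 34) ∪ [47, 48)

[24, 26): nothing removed.
[28, 37) \ B = [28, 34).
[47, 48): nothing removed.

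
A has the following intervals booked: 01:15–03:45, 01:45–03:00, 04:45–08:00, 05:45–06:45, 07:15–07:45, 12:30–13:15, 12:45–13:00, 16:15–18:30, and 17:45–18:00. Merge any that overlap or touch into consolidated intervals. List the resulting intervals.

01:15–03:45, 04:45–08:00, 12:30–13:15, 16:15–18:30

01:45–03:00 overlaps/touches 01:15–03:45 → extend to 01:15–03:45.
04:45–08:00 is disjoint → start new block.
05:45–06:45 overlaps/touches 04:45–08:00 → extend to 04:45–08:00.
07:15–07:45 overlaps/touches 04:45–08:00 → extend to 04:45–08:00.
12:30–13:15 is disjoint → start new block.
12:45–13:00 overlaps/touches 12:30–13:15 → extend to 12:30–13:15.
16:15–18:30 is disjoint → start new block.
17:45–18:00 overlaps/touches 16:15–18:30 → extend to 16:15–18:30.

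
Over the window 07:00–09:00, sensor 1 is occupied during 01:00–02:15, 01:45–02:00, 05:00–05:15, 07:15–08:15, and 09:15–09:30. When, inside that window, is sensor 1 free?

07:00-07:15, 08:15-09:00

After merging, the occupied span is 01:00-02:15, 05:00-05:15, 07:15-08:15, 09:15-09:30.
Gaps within 07:00-09:00: 07:00-07:15, 08:15-09:00.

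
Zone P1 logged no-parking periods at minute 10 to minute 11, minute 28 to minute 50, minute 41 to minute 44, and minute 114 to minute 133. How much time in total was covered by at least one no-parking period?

Merged: minute 10 to minute 11, minute 28 to minute 50, minute 114 to minute 133.
Lengths: 1 minute + 22 minutes + 19 minutes = 42 minutes.

42 minutes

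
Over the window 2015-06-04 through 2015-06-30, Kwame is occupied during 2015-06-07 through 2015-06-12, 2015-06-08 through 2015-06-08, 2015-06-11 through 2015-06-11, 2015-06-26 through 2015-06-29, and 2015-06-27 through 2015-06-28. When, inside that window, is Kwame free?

2015-06-04 through 2015-06-06, 2015-06-13 through 2015-06-25, 2015-06-30 through 2015-06-30

Covered (merged): 2015-06-07 through 2015-06-12, 2015-06-26 through 2015-06-29.
Gaps within 2015-06-04 through 2015-06-30: 2015-06-04 through 2015-06-06, 2015-06-13 through 2015-06-25, 2015-06-30 through 2015-06-30.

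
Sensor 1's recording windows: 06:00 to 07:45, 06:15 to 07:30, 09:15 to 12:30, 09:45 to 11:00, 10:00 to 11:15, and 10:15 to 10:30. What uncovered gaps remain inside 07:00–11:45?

The merged coverage is 06:00-07:45, 09:15-12:30.
Complement within 07:00-11:45: 07:45-09:15.

07:45-09:15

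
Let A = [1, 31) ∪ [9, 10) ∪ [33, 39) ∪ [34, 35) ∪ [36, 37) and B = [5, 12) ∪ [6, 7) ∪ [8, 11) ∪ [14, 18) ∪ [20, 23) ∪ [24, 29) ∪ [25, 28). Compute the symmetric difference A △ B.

A, merged: [1, 31), [33, 39).
B, merged: [5, 12), [14, 18), [20, 23), [24, 29).
Only in the first: [1, 5), [12, 14), [18, 20), [23, 24), [29, 31), [33, 39).
Only in the second: none.
Together these are the periods covered by exactly one.

[1, 5) ∪ [12, 14) ∪ [18, 20) ∪ [23, 24) ∪ [29, 31) ∪ [33, 39)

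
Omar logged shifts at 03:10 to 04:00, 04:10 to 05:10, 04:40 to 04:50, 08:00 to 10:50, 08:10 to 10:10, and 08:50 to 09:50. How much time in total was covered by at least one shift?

Merged: 03:10-04:00, 04:10-05:10, 08:00-10:50.
Lengths: 50 min + 1 h + 2 h 50 min = 4 h 40 min.

4 h 40 min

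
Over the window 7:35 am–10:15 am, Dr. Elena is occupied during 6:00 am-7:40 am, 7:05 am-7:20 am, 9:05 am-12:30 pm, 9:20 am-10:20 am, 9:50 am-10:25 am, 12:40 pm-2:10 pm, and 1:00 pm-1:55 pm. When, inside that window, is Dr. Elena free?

7:40 am–9:05 am

After merging, the occupied span is 6:00 am–7:40 am, 9:05 am–12:30 pm, 12:40 pm–2:10 pm.
Gaps within 7:35 am–10:15 am: 7:40 am–9:05 am.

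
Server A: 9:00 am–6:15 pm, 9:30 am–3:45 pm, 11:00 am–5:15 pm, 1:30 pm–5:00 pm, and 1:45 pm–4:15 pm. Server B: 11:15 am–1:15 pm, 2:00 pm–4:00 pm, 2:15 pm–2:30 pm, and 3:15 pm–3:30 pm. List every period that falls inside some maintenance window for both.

A, merged: 9:00 am-6:15 pm.
B, merged: 11:15 am-1:15 pm, 2:00 pm-4:00 pm.
9:00 am-6:15 pm overlaps B on 11:15 am-1:15 pm, 2:00 pm-4:00 pm.

11:15 am-1:15 pm, 2:00 pm-4:00 pm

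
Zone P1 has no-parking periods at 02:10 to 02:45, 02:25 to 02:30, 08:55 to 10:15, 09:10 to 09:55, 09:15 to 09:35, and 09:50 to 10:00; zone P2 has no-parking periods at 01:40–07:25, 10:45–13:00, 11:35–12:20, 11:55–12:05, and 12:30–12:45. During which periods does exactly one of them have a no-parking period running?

01:40–02:10, 02:45–07:25, 08:55–10:15, 10:45–13:00

A, merged: 02:10–02:45, 08:55–10:15.
B, merged: 01:40–07:25, 10:45–13:00.
Only in the first: 08:55–10:15.
Only in the second: 01:40–02:10, 02:45–07:25, 10:45–13:00.
Together these are the periods covered by exactly one.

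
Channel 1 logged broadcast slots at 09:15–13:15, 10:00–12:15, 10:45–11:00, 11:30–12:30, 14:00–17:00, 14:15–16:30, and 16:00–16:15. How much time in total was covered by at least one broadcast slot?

Merged: 09:15–13:15, 14:00–17:00.
Lengths: 4 h + 3 h = 7 h.

7 h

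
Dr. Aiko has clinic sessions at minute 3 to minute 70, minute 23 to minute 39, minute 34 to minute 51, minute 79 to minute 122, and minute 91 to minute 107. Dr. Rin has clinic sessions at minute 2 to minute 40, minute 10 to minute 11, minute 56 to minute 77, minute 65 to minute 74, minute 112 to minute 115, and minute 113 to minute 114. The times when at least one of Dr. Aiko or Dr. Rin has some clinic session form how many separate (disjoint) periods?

2

Merge the first list: minute 3 to minute 70, minute 79 to minute 122.
Merge the second list: minute 2 to minute 40, minute 56 to minute 77, minute 112 to minute 115.
A ∪ B = minute 2 to minute 77, minute 79 to minute 122.
That is 2 disjoint pieces.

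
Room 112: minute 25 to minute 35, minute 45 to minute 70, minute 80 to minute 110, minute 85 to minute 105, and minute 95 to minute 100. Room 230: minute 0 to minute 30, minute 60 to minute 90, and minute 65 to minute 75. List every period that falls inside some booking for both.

A, merged: minute 25 to minute 35, minute 45 to minute 70, minute 80 to minute 110.
B, merged: minute 0 to minute 30, minute 60 to minute 90.
minute 25 to minute 35 overlaps B on minute 25 to minute 30.
minute 45 to minute 70 overlaps B on minute 60 to minute 70.
minute 80 to minute 110 overlaps B on minute 80 to minute 90.

minute 25 to minute 30, minute 60 to minute 70, minute 80 to minute 90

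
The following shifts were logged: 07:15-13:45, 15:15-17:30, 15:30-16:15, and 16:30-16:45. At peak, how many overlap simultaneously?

At 15:30, 2 of the intervals are simultaneously active.
No point has more.

2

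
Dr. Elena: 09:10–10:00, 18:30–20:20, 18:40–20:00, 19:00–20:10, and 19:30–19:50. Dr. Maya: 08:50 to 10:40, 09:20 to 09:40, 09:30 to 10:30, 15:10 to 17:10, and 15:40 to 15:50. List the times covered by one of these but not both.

A, merged: 09:10-10:00, 18:30-20:20.
B, merged: 08:50-10:40, 15:10-17:10.
A but not B: 18:30-20:20.
B but not A: 08:50-09:10, 10:00-10:40, 15:10-17:10.
Combining gives A △ B.

08:50-09:10, 10:00-10:40, 15:10-17:10, 18:30-20:20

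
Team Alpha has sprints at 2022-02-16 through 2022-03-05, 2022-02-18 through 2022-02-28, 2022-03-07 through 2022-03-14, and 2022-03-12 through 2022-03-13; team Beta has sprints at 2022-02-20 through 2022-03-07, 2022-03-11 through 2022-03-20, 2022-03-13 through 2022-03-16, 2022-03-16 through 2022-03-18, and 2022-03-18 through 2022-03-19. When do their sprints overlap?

2022-02-20 through 2022-03-05, 2022-03-07 through 2022-03-07, 2022-03-11 through 2022-03-14

First set merges to 2022-02-16 through 2022-03-05, 2022-03-07 through 2022-03-14.
Second set merges to 2022-02-20 through 2022-03-07, 2022-03-11 through 2022-03-20.
2022-02-16 through 2022-03-05 meets the second set on 2022-02-20 through 2022-03-05.
2022-03-07 through 2022-03-14 meets the second set on 2022-03-07 through 2022-03-07, 2022-03-11 through 2022-03-14.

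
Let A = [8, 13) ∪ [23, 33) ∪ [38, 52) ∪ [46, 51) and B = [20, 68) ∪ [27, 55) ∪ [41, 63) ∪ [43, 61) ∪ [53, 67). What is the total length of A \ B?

Merge the first list: [8, 13), [23, 33), [38, 52).
Merge the second list: [20, 68).
A \ B = [8, 13).
Total: 5.

5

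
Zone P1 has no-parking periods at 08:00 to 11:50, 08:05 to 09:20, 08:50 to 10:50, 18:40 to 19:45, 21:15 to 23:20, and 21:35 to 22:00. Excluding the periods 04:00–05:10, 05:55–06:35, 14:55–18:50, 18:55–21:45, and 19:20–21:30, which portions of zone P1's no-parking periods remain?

A, merged: 08:00-11:50, 18:40-19:45, 21:15-23:20.
B, merged: 04:00-05:10, 05:55-06:35, 14:55-18:50, 18:55-21:45.
08:00-11:50: nothing removed.
18:40-19:45 \ B = 18:50-18:55.
21:15-23:20 \ B = 21:45-23:20.

08:00-11:50, 18:50-18:55, 21:45-23:20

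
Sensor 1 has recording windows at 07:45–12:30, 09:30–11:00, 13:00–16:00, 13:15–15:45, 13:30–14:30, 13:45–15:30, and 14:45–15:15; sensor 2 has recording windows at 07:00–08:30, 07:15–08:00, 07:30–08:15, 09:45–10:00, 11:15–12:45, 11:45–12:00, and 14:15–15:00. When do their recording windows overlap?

07:45-08:30, 09:45-10:00, 11:15-12:30, 14:15-15:00

A, merged: 07:45-12:30, 13:00-16:00.
B, merged: 07:00-08:30, 09:45-10:00, 11:15-12:45, 14:15-15:00.
07:45-12:30 ∩ B → 07:45-08:30, 09:45-10:00, 11:15-12:30.
13:00-16:00 ∩ B → 14:15-15:00.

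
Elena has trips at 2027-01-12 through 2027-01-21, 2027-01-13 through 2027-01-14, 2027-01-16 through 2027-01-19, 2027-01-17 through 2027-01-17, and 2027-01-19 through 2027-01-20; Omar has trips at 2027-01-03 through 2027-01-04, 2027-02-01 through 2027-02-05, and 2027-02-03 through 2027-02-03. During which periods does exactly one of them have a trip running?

2027-01-03 through 2027-01-04, 2027-01-12 through 2027-01-21, 2027-02-01 through 2027-02-05

Merge the first list: 2027-01-12 through 2027-01-21.
Merge the second list: 2027-01-03 through 2027-01-04, 2027-02-01 through 2027-02-05.
Only in the first: 2027-01-12 through 2027-01-21.
Only in the second: 2027-01-03 through 2027-01-04, 2027-02-01 through 2027-02-05.
Together these are the periods covered by exactly one.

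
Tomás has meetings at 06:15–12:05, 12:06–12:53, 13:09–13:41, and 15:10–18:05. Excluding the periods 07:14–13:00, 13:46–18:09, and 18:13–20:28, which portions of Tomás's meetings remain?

06:15-07:14, 13:09-13:41

06:15-12:05 with B removed leaves 06:15-07:14.
12:06-12:53 lies entirely inside B → drops out.
13:09-13:41 is untouched.
15:10-18:05 lies entirely inside B → drops out.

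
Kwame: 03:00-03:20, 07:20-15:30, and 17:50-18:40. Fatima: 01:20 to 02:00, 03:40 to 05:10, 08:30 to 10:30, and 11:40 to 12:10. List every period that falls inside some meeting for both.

08:30-10:30, 11:40-12:10

03:00-03:20 meets no B interval.
07:20-15:30 ∩ B → 08:30-10:30, 11:40-12:10.
17:50-18:40 meets no B interval.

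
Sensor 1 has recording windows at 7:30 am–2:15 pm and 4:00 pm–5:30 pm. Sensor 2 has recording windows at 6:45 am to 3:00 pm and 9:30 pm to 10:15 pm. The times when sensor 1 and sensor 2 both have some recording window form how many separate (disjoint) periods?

1

A ∩ B = 7:30 am–2:15 pm.
That is 1 disjoint piece.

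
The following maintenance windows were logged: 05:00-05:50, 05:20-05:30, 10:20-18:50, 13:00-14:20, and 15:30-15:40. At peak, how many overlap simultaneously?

2

Walk the sorted start/end points keeping a running depth.
The depth first hits 2 at 05:20.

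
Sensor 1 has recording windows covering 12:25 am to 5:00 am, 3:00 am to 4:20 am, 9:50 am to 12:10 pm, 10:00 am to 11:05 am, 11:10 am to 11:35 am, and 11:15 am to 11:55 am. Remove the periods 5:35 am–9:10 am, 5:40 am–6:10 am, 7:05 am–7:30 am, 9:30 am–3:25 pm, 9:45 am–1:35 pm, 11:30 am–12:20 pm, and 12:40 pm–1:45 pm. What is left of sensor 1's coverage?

First set merges to 12:25 am–5:00 am, 9:50 am–12:10 pm.
Second set merges to 5:35 am–9:10 am, 9:30 am–3:25 pm.
12:25 am–5:00 am: nothing removed.
9:50 am–12:10 pm: entirely removed.

12:25 am–5:00 am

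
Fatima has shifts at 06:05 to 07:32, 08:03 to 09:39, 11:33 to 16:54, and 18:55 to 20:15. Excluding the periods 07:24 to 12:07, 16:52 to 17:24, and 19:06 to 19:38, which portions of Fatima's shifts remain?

06:05–07:24, 12:07–16:52, 18:55–19:06, 19:38–20:15

06:05–07:32 \ B = 06:05–07:24.
08:03–09:39: entirely removed.
11:33–16:54 \ B = 12:07–16:52.
18:55–20:15 \ B = 18:55–19:06, 19:38–20:15.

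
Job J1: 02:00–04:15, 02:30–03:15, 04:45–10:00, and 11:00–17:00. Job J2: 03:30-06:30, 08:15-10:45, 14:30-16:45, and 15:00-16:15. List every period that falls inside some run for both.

Merge the first list: 02:00–04:15, 04:45–10:00, 11:00–17:00.
Merge the second list: 03:30–06:30, 08:15–10:45, 14:30–16:45.
02:00–04:15 overlaps B on 03:30–04:15.
04:45–10:00 overlaps B on 04:45–06:30, 08:15–10:00.
11:00–17:00 overlaps B on 14:30–16:45.

03:30–04:15, 04:45–06:30, 08:15–10:00, 14:30–16:45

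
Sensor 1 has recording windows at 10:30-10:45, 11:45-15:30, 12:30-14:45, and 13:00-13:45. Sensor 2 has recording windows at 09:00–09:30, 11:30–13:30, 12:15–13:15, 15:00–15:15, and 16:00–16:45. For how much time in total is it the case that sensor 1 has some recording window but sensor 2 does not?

2 h

A, merged: 10:30–10:45, 11:45–15:30.
B, merged: 09:00–09:30, 11:30–13:30, 15:00–15:15, 16:00–16:45.
A \ B = 10:30–10:45, 13:30–15:00, 15:15–15:30.
Total: 15 min + 1 h 30 min + 15 min = 2 h.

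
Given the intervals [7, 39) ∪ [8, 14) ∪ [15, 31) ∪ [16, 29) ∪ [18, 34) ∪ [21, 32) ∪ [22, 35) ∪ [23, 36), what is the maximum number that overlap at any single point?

At 23, 7 of the intervals are simultaneously active.
No point has more.

7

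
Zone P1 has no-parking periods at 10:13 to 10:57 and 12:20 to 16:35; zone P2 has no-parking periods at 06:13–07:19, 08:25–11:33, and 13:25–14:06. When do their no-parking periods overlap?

10:13–10:57, 13:25–14:06

10:13–10:57 ∩ B → 10:13–10:57.
12:20–16:35 ∩ B → 13:25–14:06.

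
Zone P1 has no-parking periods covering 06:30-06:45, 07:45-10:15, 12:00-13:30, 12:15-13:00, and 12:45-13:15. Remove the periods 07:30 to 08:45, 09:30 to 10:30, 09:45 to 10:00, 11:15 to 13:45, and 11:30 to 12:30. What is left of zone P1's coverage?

06:30–06:45, 08:45–09:30

First set merges to 06:30–06:45, 07:45–10:15, 12:00–13:30.
Second set merges to 07:30–08:45, 09:30–10:30, 11:15–13:45.
06:30–06:45 is untouched.
07:45–10:15 with B removed leaves 08:45–09:30.
12:00–13:30 lies entirely inside B → drops out.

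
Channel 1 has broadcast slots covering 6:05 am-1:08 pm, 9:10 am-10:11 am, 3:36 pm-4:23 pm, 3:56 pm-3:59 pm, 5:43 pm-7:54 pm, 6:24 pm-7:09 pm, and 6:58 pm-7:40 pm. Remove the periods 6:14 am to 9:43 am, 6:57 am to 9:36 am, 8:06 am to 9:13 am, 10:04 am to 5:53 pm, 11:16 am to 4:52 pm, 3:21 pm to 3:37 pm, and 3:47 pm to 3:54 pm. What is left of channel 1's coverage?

6:05 am–6:14 am, 9:43 am–10:04 am, 5:53 pm–7:54 pm

A, merged: 6:05 am–1:08 pm, 3:36 pm–4:23 pm, 5:43 pm–7:54 pm.
B, merged: 6:14 am–9:43 am, 10:04 am–5:53 pm.
6:05 am–1:08 pm with B removed leaves 6:05 am–6:14 am, 9:43 am–10:04 am.
3:36 pm–4:23 pm lies entirely inside B → drops out.
5:43 pm–7:54 pm with B removed leaves 5:53 pm–7:54 pm.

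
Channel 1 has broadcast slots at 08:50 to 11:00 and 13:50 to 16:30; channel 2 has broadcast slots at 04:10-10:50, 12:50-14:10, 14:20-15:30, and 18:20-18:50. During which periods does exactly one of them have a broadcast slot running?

Only in the first: 10:50–11:00, 14:10–14:20, 15:30–16:30.
Only in the second: 04:10–08:50, 12:50–13:50, 18:20–18:50.
Together these are the periods covered by exactly one.

04:10–08:50, 10:50–11:00, 12:50–13:50, 14:10–14:20, 15:30–16:30, 18:20–18:50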